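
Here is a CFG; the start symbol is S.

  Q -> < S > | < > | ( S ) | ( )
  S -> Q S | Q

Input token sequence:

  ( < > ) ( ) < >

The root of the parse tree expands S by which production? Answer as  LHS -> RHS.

[S [Q ( [S [Q < >]] )] [S [Q ( )] [S [Q < >]]]]

S -> Q S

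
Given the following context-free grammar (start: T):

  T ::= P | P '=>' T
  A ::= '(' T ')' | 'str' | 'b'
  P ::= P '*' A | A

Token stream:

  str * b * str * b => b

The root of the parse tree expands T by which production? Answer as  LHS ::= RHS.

[T [P [P [P [P [A str]] * [A b]] * [A str]] * [A b]] => [T [P [A b]]]]

T ::= P '=>' T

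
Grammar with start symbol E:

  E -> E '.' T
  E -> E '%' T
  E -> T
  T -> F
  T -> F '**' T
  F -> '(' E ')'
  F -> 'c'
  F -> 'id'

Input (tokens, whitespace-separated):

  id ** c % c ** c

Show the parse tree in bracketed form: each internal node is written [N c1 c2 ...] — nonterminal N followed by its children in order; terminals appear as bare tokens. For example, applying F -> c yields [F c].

E
E % T
T % T
F ** T % T
id ** T % T
id ** F % T
id ** c % T
id ** c % F ** T
id ** c % c ** T
id ** c % c ** F
id ** c % c ** c

[E [E [T [F id] ** [T [F c]]]] % [T [F c] ** [T [F c]]]]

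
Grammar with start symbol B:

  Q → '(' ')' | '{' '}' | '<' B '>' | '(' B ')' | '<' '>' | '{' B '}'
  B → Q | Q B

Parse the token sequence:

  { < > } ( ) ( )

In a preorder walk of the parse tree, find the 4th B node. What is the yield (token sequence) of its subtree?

( )

[B [Q { [B [Q < >]] }] [B [Q ( )] [B [Q ( )]]]]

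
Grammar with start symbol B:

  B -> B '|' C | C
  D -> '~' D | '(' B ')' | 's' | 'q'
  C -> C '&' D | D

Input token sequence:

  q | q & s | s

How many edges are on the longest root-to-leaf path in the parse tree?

5

[B [B [B [C [D q]]] | [C [C [D q]] & [D s]]] | [C [D s]]]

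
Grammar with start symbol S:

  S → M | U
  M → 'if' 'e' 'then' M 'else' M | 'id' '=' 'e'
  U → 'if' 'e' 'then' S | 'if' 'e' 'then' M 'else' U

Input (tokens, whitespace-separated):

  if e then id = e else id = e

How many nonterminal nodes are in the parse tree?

4

[S [M if e then [M id = e] else [M id = e]]]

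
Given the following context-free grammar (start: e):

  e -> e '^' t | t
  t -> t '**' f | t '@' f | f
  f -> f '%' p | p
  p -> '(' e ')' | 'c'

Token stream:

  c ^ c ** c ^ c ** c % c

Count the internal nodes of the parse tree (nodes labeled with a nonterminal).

[e [e [e [t [f [p c]]]] ^ [t [t [f [p c]]] ** [f [p c]]]] ^ [t [t [f [p c]]] ** [f [f [p c]] % [p c]]]]

20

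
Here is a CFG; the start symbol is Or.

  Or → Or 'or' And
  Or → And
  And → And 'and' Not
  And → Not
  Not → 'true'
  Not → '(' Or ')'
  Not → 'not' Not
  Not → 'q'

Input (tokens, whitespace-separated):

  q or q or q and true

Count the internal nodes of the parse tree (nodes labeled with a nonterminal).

[Or [Or [Or [And [Not q]]] or [And [Not q]]] or [And [And [Not q]] and [Not true]]]

11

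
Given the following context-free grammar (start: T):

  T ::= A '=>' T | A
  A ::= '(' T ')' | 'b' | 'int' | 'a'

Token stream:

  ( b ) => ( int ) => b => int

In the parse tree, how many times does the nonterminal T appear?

[T [A ( [T [A b]] )] => [T [A ( [T [A int]] )] => [T [A b] => [T [A int]]]]]

6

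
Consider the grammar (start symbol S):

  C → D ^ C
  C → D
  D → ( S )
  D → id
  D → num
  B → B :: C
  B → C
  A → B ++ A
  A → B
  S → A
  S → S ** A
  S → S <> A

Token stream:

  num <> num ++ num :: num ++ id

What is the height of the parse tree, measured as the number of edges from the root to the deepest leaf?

7

[S [S [A [B [C [D num]]]]] <> [A [B [C [D num]]] ++ [A [B [B [C [D num]]] :: [C [D num]]] ++ [A [B [C [D id]]]]]]]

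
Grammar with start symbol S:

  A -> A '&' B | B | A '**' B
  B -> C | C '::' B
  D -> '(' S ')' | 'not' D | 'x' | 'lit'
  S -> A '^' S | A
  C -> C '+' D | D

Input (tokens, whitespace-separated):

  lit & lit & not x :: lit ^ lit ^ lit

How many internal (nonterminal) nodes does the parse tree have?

[S [A [A [A [B [C [D lit]]]] & [B [C [D lit]]]] & [B [C [D not [D x]]] :: [B [C [D lit]]]]] ^ [S [A [B [C [D lit]]]] ^ [S [A [B [C [D lit]]]]]]]

27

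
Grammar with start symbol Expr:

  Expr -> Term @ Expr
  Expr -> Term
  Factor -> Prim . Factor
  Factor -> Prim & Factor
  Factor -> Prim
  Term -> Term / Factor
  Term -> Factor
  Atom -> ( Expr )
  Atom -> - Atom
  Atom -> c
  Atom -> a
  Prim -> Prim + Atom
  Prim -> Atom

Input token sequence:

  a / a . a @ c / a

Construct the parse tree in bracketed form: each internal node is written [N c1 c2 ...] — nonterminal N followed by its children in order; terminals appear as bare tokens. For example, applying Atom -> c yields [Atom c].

Expr
Term @ Expr
Term / Factor @ Expr
Factor / Factor @ Expr
Prim / Factor @ Expr
Atom / Factor @ Expr
a / Factor @ Expr
a / Prim . Factor @ Expr
a / Atom . Factor @ Expr
a / a . Factor @ Expr
a / a . Prim @ Expr
a / a . Atom @ Expr
a / a . a @ Expr
a / a . a @ Term
a / a . a @ Term / Factor
a / a . a @ Factor / Factor
a / a . a @ Prim / Factor
a / a . a @ Atom / Factor
a / a . a @ c / Factor
a / a . a @ c / Prim
a / a . a @ c / Atom
a / a . a @ c / a

[Expr [Term [Term [Factor [Prim [Atom a]]]] / [Factor [Prim [Atom a]] . [Factor [Prim [Atom a]]]]] @ [Expr [Term [Term [Factor [Prim [Atom c]]]] / [Factor [Prim [Atom a]]]]]]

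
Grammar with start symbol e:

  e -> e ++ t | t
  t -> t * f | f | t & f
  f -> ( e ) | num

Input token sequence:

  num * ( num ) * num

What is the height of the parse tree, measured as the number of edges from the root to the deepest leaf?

7

[e [t [t [t [f num]] * [f ( [e [t [f num]]] )]] * [f num]]]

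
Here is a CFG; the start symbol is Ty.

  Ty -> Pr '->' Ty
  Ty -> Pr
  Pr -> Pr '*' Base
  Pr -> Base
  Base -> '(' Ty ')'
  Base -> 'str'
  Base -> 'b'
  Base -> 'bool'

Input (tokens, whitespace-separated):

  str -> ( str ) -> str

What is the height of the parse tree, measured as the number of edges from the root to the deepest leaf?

7

[Ty [Pr [Base str]] -> [Ty [Pr [Base ( [Ty [Pr [Base str]]] )]] -> [Ty [Pr [Base str]]]]]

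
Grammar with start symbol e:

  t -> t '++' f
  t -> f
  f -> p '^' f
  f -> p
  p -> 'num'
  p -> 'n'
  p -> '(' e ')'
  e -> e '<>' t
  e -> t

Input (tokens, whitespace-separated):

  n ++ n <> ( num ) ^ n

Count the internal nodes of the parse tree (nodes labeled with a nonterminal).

[e [e [t [t [f [p n]]] ++ [f [p n]]]] <> [t [f [p ( [e [t [f [p num]]]] )] ^ [f [p n]]]]]

17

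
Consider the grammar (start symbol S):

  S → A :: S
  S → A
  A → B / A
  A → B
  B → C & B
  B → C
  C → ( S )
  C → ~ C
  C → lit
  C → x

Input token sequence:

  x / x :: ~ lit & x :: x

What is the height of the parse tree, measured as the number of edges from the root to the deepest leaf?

[S [A [B [C x]] / [A [B [C x]]]] :: [S [A [B [C ~ [C lit]] & [B [C x]]]] :: [S [A [B [C x]]]]]]

6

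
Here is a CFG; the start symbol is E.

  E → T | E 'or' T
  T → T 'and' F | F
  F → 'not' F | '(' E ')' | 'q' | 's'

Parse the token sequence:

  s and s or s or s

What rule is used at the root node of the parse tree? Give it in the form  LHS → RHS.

[E [E [E [T [T [F s]] and [F s]]] or [T [F s]]] or [T [F s]]]

E → E 'or' T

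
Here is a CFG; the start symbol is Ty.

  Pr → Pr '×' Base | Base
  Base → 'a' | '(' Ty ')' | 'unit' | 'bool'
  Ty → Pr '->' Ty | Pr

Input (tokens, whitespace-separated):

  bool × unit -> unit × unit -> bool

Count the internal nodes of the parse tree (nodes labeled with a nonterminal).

13

[Ty [Pr [Pr [Base bool]] × [Base unit]] -> [Ty [Pr [Pr [Base unit]] × [Base unit]] -> [Ty [Pr [Base bool]]]]]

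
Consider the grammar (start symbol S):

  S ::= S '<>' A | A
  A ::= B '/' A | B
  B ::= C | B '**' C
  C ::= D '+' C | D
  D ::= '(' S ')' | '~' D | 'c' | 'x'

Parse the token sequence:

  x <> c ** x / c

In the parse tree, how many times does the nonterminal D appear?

4

[S [S [A [B [C [D x]]]]] <> [A [B [B [C [D c]]] ** [C [D x]]] / [A [B [C [D c]]]]]]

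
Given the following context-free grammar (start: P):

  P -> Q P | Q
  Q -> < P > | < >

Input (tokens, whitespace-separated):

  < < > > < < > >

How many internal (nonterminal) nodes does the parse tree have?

[P [Q < [P [Q < >]] >] [P [Q < [P [Q < >]] >]]]

8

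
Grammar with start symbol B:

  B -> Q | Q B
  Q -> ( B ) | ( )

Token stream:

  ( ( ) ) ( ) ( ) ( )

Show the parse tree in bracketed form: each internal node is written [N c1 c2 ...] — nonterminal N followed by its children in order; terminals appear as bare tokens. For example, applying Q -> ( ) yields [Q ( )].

B
Q B
( B ) B
( Q ) B
( ( ) ) B
( ( ) ) Q B
( ( ) ) ( ) B
( ( ) ) ( ) Q B
( ( ) ) ( ) ( ) B
( ( ) ) ( ) ( ) Q
( ( ) ) ( ) ( ) ( )

[B [Q ( [B [Q ( )]] )] [B [Q ( )] [B [Q ( )] [B [Q ( )]]]]]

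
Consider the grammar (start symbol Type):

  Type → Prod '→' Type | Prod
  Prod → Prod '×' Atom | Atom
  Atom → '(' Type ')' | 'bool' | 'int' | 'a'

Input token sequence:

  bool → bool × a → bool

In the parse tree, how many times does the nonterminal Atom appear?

[Type [Prod [Atom bool]] → [Type [Prod [Prod [Atom bool]] × [Atom a]] → [Type [Prod [Atom bool]]]]]

4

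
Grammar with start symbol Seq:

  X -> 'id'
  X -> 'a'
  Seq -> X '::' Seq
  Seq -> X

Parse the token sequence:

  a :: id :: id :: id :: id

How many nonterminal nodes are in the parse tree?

[Seq [X a] :: [Seq [X id] :: [Seq [X id] :: [Seq [X id] :: [Seq [X id]]]]]]

10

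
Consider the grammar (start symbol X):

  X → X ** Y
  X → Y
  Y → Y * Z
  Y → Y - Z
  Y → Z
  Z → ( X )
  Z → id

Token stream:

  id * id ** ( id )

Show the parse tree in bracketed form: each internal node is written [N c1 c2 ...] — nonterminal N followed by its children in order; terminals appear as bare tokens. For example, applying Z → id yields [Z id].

[X [X [Y [Y [Z id]] * [Z id]]] ** [Y [Z ( [X [Y [Z id]]] )]]]

X
X ** Y
Y ** Y
Y * Z ** Y
Z * Z ** Y
id * Z ** Y
id * id ** Y
id * id ** Z
id * id ** ( X )
id * id ** ( Y )
id * id ** ( Z )
id * id ** ( id )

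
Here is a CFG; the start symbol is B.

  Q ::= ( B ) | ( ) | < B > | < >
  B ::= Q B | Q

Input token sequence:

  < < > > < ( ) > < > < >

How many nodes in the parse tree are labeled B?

[B [Q < [B [Q < >]] >] [B [Q < [B [Q ( )]] >] [B [Q < >] [B [Q < >]]]]]

6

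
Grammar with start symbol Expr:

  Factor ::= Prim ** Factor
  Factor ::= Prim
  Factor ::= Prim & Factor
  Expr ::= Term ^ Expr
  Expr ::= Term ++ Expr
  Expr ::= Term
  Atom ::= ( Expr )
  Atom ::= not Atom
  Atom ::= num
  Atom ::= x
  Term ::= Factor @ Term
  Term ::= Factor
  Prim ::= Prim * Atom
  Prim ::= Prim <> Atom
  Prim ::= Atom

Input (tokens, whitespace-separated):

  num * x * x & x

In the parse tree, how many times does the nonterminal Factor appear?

2

[Expr [Term [Factor [Prim [Prim [Prim [Atom num]] * [Atom x]] * [Atom x]] & [Factor [Prim [Atom x]]]]]]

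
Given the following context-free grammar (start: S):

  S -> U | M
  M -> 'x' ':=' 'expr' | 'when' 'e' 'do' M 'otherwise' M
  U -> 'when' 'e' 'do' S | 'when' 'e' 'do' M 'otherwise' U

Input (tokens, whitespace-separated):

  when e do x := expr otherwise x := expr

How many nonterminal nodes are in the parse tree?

[S [M when e do [M x := expr] otherwise [M x := expr]]]

4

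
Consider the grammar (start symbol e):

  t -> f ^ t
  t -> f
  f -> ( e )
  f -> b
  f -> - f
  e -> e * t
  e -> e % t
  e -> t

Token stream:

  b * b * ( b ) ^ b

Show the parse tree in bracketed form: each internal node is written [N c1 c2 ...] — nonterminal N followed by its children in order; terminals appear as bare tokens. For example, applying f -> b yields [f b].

[e [e [e [t [f b]]] * [t [f b]]] * [t [f ( [e [t [f b]]] )] ^ [t [f b]]]]

e
e * t
e * t * t
t * t * t
f * t * t
b * t * t
b * f * t
b * b * t
b * b * f ^ t
b * b * ( e ) ^ t
b * b * ( t ) ^ t
b * b * ( f ) ^ t
b * b * ( b ) ^ t
b * b * ( b ) ^ f
b * b * ( b ) ^ b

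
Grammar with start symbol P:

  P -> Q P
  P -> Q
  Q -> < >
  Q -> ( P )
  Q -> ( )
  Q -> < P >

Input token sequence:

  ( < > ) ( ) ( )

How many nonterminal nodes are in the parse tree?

8

[P [Q ( [P [Q < >]] )] [P [Q ( )] [P [Q ( )]]]]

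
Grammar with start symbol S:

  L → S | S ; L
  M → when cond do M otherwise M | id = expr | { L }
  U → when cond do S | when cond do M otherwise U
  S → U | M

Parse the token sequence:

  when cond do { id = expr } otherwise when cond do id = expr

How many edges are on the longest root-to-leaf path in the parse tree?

6

[S [U when cond do [M { [L [S [M id = expr]]] }] otherwise [U when cond do [S [M id = expr]]]]]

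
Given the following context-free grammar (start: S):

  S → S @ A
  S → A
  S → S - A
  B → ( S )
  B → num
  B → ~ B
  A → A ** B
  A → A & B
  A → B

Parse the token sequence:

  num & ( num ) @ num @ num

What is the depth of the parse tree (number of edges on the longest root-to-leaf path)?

[S [S [S [A [A [B num]] & [B ( [S [A [B num]]] )]]] @ [A [B num]]] @ [A [B num]]]

8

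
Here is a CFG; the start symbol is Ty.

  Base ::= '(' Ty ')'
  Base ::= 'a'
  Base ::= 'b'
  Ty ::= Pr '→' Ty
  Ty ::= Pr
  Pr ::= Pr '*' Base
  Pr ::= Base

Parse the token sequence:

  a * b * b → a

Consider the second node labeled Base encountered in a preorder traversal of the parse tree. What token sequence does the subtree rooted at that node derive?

b

[Ty [Pr [Pr [Pr [Base a]] * [Base b]] * [Base b]] → [Ty [Pr [Base a]]]]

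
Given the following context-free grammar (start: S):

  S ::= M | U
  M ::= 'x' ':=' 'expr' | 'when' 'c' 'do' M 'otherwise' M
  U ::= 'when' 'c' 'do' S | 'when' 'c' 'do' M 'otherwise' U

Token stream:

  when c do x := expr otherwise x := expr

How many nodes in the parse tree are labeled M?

[S [M when c do [M x := expr] otherwise [M x := expr]]]

3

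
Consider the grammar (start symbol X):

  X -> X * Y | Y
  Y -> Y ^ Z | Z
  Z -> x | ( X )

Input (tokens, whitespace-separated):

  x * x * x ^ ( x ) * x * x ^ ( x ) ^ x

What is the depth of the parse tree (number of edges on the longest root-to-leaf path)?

8

[X [X [X [X [X [Y [Z x]]] * [Y [Z x]]] * [Y [Y [Z x]] ^ [Z ( [X [Y [Z x]]] )]]] * [Y [Z x]]] * [Y [Y [Y [Z x]] ^ [Z ( [X [Y [Z x]]] )]] ^ [Z x]]]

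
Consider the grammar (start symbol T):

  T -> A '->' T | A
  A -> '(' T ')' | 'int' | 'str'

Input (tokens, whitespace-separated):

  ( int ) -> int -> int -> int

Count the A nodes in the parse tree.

5

[T [A ( [T [A int]] )] -> [T [A int] -> [T [A int] -> [T [A int]]]]]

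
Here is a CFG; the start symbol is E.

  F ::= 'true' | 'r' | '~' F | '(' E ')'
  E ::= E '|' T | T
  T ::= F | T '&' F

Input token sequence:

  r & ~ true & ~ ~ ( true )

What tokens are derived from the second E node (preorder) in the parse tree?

true

[E [T [T [T [F r]] & [F ~ [F true]]] & [F ~ [F ~ [F ( [E [T [F true]]] )]]]]]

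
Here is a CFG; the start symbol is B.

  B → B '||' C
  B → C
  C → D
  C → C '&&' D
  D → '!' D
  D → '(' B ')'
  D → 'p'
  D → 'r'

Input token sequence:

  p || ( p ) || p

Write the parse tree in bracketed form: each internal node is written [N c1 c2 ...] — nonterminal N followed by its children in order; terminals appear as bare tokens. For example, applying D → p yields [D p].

B
B || C
B || C || C
C || C || C
D || C || C
p || C || C
p || D || C
p || ( B ) || C
p || ( C ) || C
p || ( D ) || C
p || ( p ) || C
p || ( p ) || D
p || ( p ) || p

[B [B [B [C [D p]]] || [C [D ( [B [C [D p]]] )]]] || [C [D p]]]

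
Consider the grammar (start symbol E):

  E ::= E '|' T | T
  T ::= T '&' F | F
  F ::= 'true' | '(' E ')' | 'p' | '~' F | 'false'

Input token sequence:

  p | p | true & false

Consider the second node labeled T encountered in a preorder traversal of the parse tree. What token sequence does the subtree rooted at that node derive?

[E [E [E [T [F p]]] | [T [F p]]] | [T [T [F true]] & [F false]]]

p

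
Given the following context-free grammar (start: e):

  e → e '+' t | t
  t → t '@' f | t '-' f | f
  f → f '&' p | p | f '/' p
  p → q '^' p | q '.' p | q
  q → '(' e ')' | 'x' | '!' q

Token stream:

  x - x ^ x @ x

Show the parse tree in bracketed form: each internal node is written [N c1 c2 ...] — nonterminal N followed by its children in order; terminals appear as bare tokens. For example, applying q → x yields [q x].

[e [t [t [t [f [p [q x]]]] - [f [p [q x] ^ [p [q x]]]]] @ [f [p [q x]]]]]

e
t
t @ f
t - f @ f
f - f @ f
p - f @ f
q - f @ f
x - f @ f
x - p @ f
x - q ^ p @ f
x - x ^ p @ f
x - x ^ q @ f
x - x ^ x @ f
x - x ^ x @ p
x - x ^ x @ q
x - x ^ x @ x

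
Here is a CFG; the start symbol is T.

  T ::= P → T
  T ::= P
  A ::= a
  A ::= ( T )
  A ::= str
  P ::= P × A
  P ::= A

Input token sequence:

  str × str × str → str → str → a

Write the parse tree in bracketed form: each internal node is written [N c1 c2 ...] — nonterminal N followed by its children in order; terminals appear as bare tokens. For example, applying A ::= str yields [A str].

[T [P [P [P [A str]] × [A str]] × [A str]] → [T [P [A str]] → [T [P [A str]] → [T [P [A a]]]]]]

T
P → T
P × A → T
P × A × A → T
A × A × A → T
str × A × A → T
str × str × A → T
str × str × str → T
str × str × str → P → T
str × str × str → A → T
str × str × str → str → T
str × str × str → str → P → T
str × str × str → str → A → T
str × str × str → str → str → T
str × str × str → str → str → P
str × str × str → str → str → A
str × str × str → str → str → a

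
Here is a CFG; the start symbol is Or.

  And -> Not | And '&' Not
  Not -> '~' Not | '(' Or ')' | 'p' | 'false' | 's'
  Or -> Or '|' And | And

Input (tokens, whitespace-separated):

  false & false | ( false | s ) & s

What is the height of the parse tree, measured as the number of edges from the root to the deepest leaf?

[Or [Or [And [And [Not false]] & [Not false]]] | [And [And [Not ( [Or [Or [And [Not false]]] | [And [Not s]]] )]] & [Not s]]]

8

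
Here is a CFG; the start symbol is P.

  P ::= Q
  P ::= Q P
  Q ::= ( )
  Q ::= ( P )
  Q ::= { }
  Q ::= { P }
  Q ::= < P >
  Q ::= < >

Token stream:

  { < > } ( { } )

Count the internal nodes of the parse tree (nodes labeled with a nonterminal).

[P [Q { [P [Q < >]] }] [P [Q ( [P [Q { }]] )]]]

8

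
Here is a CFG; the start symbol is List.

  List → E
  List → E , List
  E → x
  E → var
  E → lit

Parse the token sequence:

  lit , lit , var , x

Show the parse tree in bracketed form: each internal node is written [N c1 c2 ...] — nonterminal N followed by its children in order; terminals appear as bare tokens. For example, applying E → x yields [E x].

[List [E lit] , [List [E lit] , [List [E var] , [List [E x]]]]]

List
E , List
lit , List
lit , E , List
lit , lit , List
lit , lit , E , List
lit , lit , var , List
lit , lit , var , E
lit , lit , var , x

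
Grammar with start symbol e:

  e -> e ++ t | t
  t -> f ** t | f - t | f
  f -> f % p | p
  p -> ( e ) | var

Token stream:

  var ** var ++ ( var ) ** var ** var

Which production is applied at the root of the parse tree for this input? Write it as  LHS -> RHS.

e -> e ++ t

[e [e [t [f [p var]] ** [t [f [p var]]]]] ++ [t [f [p ( [e [t [f [p var]]]] )]] ** [t [f [p var]] ** [t [f [p var]]]]]]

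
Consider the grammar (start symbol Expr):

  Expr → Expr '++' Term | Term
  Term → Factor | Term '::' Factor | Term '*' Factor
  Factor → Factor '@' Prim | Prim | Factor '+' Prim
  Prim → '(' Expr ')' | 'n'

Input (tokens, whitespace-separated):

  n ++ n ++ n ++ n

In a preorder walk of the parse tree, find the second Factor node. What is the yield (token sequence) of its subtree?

n

[Expr [Expr [Expr [Expr [Term [Factor [Prim n]]]] ++ [Term [Factor [Prim n]]]] ++ [Term [Factor [Prim n]]]] ++ [Term [Factor [Prim n]]]]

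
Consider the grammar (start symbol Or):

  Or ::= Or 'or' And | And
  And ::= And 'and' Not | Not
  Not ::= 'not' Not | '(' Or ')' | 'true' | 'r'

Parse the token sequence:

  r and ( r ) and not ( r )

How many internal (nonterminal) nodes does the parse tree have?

[Or [And [And [And [Not r]] and [Not ( [Or [And [Not r]]] )]] and [Not not [Not ( [Or [And [Not r]]] )]]]]

14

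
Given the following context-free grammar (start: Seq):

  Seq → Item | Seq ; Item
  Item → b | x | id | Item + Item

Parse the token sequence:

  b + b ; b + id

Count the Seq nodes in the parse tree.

2

[Seq [Seq [Item [Item b] + [Item b]]] ; [Item [Item b] + [Item id]]]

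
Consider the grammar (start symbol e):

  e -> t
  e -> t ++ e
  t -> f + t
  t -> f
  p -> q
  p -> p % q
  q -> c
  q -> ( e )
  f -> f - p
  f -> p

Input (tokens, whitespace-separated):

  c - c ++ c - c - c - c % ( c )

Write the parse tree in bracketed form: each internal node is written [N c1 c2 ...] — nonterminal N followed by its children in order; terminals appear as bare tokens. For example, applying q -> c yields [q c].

[e [t [f [f [p [q c]]] - [p [q c]]]] ++ [e [t [f [f [f [f [p [q c]]] - [p [q c]]] - [p [q c]]] - [p [p [q c]] % [q ( [e [t [f [p [q c]]]]] )]]]]]]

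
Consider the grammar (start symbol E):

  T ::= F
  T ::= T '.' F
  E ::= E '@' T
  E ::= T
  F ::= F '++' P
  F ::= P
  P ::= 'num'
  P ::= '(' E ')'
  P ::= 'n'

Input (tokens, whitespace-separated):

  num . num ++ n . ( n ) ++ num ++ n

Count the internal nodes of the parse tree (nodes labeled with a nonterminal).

[E [T [T [T [F [P num]]] . [F [F [P num]] ++ [P n]]] . [F [F [F [P ( [E [T [F [P n]]]] )]] ++ [P num]] ++ [P n]]]]

20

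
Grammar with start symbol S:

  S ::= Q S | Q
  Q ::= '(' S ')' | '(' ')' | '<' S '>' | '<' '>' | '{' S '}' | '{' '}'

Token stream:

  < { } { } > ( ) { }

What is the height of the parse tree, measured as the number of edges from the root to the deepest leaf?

[S [Q < [S [Q { }] [S [Q { }]]] >] [S [Q ( )] [S [Q { }]]]]

5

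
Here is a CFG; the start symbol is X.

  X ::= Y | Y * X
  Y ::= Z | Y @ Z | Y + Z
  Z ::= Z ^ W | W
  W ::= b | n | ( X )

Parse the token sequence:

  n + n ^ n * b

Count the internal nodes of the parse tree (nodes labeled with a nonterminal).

13

[X [Y [Y [Z [W n]]] + [Z [Z [W n]] ^ [W n]]] * [X [Y [Z [W b]]]]]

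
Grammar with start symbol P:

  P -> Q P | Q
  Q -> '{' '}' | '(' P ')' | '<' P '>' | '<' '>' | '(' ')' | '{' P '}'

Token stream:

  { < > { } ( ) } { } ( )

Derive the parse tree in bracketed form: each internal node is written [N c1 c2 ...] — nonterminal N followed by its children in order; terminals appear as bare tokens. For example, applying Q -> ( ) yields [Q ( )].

[P [Q { [P [Q < >] [P [Q { }] [P [Q ( )]]]] }] [P [Q { }] [P [Q ( )]]]]

P
Q P
{ P } P
{ Q P } P
{ < > P } P
{ < > Q P } P
{ < > { } P } P
{ < > { } Q } P
{ < > { } ( ) } P
{ < > { } ( ) } Q P
{ < > { } ( ) } { } P
{ < > { } ( ) } { } Q
{ < > { } ( ) } { } ( )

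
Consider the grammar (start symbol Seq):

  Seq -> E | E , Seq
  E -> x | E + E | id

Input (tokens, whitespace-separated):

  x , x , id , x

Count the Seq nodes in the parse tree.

4

[Seq [E x] , [Seq [E x] , [Seq [E id] , [Seq [E x]]]]]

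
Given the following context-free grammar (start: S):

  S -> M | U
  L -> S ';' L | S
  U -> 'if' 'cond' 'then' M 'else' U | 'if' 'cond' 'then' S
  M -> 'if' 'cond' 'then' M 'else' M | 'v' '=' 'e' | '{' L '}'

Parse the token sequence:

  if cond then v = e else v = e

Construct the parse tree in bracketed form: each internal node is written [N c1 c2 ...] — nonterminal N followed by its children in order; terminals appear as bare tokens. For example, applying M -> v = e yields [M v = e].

[S [M if cond then [M v = e] else [M v = e]]]

S
M
if cond then M else M
if cond then v = e else M
if cond then v = e else v = e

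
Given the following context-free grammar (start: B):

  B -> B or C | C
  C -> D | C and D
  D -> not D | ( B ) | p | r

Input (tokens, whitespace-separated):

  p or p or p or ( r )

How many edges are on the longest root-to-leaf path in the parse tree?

[B [B [B [B [C [D p]]] or [C [D p]]] or [C [D p]]] or [C [D ( [B [C [D r]]] )]]]

6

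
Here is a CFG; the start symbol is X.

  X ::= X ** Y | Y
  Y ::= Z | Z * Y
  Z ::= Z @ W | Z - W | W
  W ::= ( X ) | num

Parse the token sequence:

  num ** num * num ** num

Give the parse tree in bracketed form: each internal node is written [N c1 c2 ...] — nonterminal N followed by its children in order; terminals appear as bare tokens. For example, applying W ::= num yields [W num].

X
X ** Y
X ** Y ** Y
Y ** Y ** Y
Z ** Y ** Y
W ** Y ** Y
num ** Y ** Y
num ** Z * Y ** Y
num ** W * Y ** Y
num ** num * Y ** Y
num ** num * Z ** Y
num ** num * W ** Y
num ** num * num ** Y
num ** num * num ** Z
num ** num * num ** W
num ** num * num ** num

[X [X [X [Y [Z [W num]]]] ** [Y [Z [W num]] * [Y [Z [W num]]]]] ** [Y [Z [W num]]]]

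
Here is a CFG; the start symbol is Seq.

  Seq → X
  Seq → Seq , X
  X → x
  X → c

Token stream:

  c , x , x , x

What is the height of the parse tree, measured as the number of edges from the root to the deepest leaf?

5

[Seq [Seq [Seq [Seq [X c]] , [X x]] , [X x]] , [X x]]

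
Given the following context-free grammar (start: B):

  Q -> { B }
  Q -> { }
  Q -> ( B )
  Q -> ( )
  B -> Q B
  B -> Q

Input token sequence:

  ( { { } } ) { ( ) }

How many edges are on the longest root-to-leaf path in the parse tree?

6

[B [Q ( [B [Q { [B [Q { }]] }]] )] [B [Q { [B [Q ( )]] }]]]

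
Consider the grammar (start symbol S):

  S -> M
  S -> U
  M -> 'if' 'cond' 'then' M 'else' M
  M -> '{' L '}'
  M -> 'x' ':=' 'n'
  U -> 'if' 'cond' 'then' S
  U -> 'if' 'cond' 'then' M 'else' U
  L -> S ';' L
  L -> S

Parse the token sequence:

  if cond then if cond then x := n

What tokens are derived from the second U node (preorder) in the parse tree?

[S [U if cond then [S [U if cond then [S [M x := n]]]]]]

if cond then x := n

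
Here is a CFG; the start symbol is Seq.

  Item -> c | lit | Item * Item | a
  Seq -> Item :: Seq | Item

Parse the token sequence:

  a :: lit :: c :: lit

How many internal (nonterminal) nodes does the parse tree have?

8

[Seq [Item a] :: [Seq [Item lit] :: [Seq [Item c] :: [Seq [Item lit]]]]]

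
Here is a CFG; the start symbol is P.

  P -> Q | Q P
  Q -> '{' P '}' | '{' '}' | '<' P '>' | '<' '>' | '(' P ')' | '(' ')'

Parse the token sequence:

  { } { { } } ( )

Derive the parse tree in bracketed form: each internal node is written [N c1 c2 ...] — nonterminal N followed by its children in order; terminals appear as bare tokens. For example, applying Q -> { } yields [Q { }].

[P [Q { }] [P [Q { [P [Q { }]] }] [P [Q ( )]]]]

P
Q P
{ } P
{ } Q P
{ } { P } P
{ } { Q } P
{ } { { } } P
{ } { { } } Q
{ } { { } } ( )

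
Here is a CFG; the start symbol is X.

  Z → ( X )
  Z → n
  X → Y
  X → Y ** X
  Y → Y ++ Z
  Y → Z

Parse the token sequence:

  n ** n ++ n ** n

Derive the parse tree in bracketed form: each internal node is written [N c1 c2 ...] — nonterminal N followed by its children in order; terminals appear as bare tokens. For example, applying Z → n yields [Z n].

X
Y ** X
Z ** X
n ** X
n ** Y ** X
n ** Y ++ Z ** X
n ** Z ++ Z ** X
n ** n ++ Z ** X
n ** n ++ n ** X
n ** n ++ n ** Y
n ** n ++ n ** Z
n ** n ++ n ** n

[X [Y [Z n]] ** [X [Y [Y [Z n]] ++ [Z n]] ** [X [Y [Z n]]]]]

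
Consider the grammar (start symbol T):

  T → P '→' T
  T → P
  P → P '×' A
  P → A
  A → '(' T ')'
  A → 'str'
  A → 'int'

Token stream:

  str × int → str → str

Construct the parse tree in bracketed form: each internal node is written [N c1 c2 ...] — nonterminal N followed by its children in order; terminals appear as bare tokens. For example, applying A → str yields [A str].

T
P → T
P × A → T
A × A → T
str × A → T
str × int → T
str × int → P → T
str × int → A → T
str × int → str → T
str × int → str → P
str × int → str → A
str × int → str → str

[T [P [P [A str]] × [A int]] → [T [P [A str]] → [T [P [A str]]]]]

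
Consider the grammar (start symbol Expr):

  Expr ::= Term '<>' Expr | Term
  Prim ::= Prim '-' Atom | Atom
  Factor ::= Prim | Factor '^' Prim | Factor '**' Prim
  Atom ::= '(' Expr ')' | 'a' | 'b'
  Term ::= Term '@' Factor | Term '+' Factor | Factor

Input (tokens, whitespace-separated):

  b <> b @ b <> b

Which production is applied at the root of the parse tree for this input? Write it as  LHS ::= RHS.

Expr ::= Term '<>' Expr

[Expr [Term [Factor [Prim [Atom b]]]] <> [Expr [Term [Term [Factor [Prim [Atom b]]]] @ [Factor [Prim [Atom b]]]] <> [Expr [Term [Factor [Prim [Atom b]]]]]]]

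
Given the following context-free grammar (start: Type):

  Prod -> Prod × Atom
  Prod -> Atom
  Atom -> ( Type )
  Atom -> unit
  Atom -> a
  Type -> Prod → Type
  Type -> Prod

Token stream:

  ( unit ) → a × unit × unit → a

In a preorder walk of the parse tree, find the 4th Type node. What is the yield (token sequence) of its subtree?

a

[Type [Prod [Atom ( [Type [Prod [Atom unit]]] )]] → [Type [Prod [Prod [Prod [Atom a]] × [Atom unit]] × [Atom unit]] → [Type [Prod [Atom a]]]]]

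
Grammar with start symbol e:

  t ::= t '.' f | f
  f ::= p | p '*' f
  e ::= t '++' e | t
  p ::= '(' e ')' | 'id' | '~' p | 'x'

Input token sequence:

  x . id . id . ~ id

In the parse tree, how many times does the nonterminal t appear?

4

[e [t [t [t [t [f [p x]]] . [f [p id]]] . [f [p id]]] . [f [p ~ [p id]]]]]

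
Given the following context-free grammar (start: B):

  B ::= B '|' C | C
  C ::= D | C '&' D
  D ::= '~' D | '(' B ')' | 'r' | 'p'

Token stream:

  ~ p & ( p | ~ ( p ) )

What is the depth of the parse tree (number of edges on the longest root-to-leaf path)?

10

[B [C [C [D ~ [D p]]] & [D ( [B [B [C [D p]]] | [C [D ~ [D ( [B [C [D p]]] )]]]] )]]]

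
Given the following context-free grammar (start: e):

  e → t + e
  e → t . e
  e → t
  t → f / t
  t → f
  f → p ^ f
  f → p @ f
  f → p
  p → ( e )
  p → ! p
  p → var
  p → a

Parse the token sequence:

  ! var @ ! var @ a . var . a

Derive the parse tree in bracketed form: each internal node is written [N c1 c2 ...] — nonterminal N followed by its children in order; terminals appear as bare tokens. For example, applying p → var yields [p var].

e
t . e
f . e
p @ f . e
! p @ f . e
! var @ f . e
! var @ p @ f . e
! var @ ! p @ f . e
! var @ ! var @ f . e
! var @ ! var @ p . e
! var @ ! var @ a . e
! var @ ! var @ a . t . e
! var @ ! var @ a . f . e
! var @ ! var @ a . p . e
! var @ ! var @ a . var . e
! var @ ! var @ a . var . t
! var @ ! var @ a . var . f
! var @ ! var @ a . var . p
! var @ ! var @ a . var . a

[e [t [f [p ! [p var]] @ [f [p ! [p var]] @ [f [p a]]]]] . [e [t [f [p var]]] . [e [t [f [p a]]]]]]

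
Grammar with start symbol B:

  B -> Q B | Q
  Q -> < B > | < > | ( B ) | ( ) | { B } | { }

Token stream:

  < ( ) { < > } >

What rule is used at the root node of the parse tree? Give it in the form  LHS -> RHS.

B -> Q

[B [Q < [B [Q ( )] [B [Q { [B [Q < >]] }]]] >]]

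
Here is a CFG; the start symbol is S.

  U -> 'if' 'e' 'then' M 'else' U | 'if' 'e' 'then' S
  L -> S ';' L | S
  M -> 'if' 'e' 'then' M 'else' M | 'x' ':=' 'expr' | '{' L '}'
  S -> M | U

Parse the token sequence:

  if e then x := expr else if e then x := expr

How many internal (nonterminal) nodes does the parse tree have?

[S [U if e then [M x := expr] else [U if e then [S [M x := expr]]]]]

6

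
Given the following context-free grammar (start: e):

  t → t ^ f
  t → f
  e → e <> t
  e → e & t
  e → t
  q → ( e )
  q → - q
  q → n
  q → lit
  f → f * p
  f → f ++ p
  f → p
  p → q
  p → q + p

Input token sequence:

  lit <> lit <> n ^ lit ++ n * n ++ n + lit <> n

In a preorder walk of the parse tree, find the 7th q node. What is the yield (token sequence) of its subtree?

[e [e [e [e [t [f [p [q lit]]]]] <> [t [f [p [q lit]]]]] <> [t [t [f [p [q n]]]] ^ [f [f [f [f [p [q lit]]] ++ [p [q n]]] * [p [q n]]] ++ [p [q n] + [p [q lit]]]]]] <> [t [f [p [q n]]]]]

n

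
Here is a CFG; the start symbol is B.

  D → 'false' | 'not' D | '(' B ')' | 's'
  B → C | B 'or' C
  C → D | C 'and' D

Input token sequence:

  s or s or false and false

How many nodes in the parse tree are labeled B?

[B [B [B [C [D s]]] or [C [D s]]] or [C [C [D false]] and [D false]]]

3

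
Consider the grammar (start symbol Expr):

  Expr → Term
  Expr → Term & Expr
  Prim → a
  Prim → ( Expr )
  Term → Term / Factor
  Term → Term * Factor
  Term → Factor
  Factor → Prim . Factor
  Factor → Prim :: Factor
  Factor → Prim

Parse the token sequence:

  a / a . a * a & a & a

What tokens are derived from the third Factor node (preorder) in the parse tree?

[Expr [Term [Term [Term [Factor [Prim a]]] / [Factor [Prim a] . [Factor [Prim a]]]] * [Factor [Prim a]]] & [Expr [Term [Factor [Prim a]]] & [Expr [Term [Factor [Prim a]]]]]]

a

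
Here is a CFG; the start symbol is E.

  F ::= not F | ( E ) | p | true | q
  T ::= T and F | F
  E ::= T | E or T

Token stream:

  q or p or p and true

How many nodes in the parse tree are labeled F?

4

[E [E [E [T [F q]]] or [T [F p]]] or [T [T [F p]] and [F true]]]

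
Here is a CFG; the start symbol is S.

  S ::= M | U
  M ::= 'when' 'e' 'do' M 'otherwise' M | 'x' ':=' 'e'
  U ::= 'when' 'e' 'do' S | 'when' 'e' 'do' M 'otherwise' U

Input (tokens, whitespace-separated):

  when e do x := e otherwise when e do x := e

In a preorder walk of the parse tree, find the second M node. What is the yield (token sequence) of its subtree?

[S [U when e do [M x := e] otherwise [U when e do [S [M x := e]]]]]

x := e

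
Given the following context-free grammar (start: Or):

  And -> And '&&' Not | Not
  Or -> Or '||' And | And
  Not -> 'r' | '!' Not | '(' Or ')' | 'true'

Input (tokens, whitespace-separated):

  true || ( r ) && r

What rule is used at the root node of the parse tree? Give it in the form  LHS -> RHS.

[Or [Or [And [Not true]]] || [And [And [Not ( [Or [And [Not r]]] )]] && [Not r]]]

Or -> Or '||' And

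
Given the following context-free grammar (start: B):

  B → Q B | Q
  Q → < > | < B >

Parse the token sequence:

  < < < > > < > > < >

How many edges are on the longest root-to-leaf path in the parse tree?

[B [Q < [B [Q < [B [Q < >]] >] [B [Q < >]]] >] [B [Q < >]]]

6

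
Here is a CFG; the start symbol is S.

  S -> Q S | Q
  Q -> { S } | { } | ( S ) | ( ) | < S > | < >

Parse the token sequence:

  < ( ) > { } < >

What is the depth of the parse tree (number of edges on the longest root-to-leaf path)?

4

[S [Q < [S [Q ( )]] >] [S [Q { }] [S [Q < >]]]]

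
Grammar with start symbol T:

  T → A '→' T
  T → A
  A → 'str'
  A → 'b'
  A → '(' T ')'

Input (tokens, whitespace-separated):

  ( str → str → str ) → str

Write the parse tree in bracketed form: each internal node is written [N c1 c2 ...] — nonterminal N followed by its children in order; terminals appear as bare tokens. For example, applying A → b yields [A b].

[T [A ( [T [A str] → [T [A str] → [T [A str]]]] )] → [T [A str]]]

T
A → T
( T ) → T
( A → T ) → T
( str → T ) → T
( str → A → T ) → T
( str → str → T ) → T
( str → str → A ) → T
( str → str → str ) → T
( str → str → str ) → A
( str → str → str ) → str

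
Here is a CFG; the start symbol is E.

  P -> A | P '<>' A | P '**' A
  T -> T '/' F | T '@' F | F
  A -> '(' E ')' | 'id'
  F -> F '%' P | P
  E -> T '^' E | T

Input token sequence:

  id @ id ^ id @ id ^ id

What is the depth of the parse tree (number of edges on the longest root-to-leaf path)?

[E [T [T [F [P [A id]]]] @ [F [P [A id]]]] ^ [E [T [T [F [P [A id]]]] @ [F [P [A id]]]] ^ [E [T [F [P [A id]]]]]]]

7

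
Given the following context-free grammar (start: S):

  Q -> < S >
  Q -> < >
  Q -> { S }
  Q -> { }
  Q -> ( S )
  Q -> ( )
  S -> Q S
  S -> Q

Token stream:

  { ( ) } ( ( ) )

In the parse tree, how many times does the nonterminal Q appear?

4

[S [Q { [S [Q ( )]] }] [S [Q ( [S [Q ( )]] )]]]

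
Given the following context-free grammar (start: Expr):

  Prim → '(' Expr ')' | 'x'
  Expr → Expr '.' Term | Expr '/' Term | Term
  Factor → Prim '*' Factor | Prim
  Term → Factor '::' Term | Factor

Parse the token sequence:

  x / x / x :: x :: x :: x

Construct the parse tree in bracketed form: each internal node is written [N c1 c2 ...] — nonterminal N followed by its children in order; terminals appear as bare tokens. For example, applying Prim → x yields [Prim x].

[Expr [Expr [Expr [Term [Factor [Prim x]]]] / [Term [Factor [Prim x]]]] / [Term [Factor [Prim x]] :: [Term [Factor [Prim x]] :: [Term [Factor [Prim x]] :: [Term [Factor [Prim x]]]]]]]

Expr
Expr / Term
Expr / Term / Term
Term / Term / Term
Factor / Term / Term
Prim / Term / Term
x / Term / Term
x / Factor / Term
x / Prim / Term
x / x / Term
x / x / Factor :: Term
x / x / Prim :: Term
x / x / x :: Term
x / x / x :: Factor :: Term
x / x / x :: Prim :: Term
x / x / x :: x :: Term
x / x / x :: x :: Factor :: Term
x / x / x :: x :: Prim :: Term
x / x / x :: x :: x :: Term
x / x / x :: x :: x :: Factor
x / x / x :: x :: x :: Prim
x / x / x :: x :: x :: x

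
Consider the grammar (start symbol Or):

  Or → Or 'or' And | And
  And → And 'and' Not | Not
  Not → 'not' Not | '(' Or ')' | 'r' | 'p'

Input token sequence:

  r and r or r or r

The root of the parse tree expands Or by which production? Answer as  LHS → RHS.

Or → Or 'or' And

[Or [Or [Or [And [And [Not r]] and [Not r]]] or [And [Not r]]] or [And [Not r]]]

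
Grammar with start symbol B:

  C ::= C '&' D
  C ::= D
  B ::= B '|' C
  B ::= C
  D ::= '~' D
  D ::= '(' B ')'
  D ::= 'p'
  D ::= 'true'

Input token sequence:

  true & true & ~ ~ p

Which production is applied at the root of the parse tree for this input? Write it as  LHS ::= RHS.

[B [C [C [C [D true]] & [D true]] & [D ~ [D ~ [D p]]]]]

B ::= C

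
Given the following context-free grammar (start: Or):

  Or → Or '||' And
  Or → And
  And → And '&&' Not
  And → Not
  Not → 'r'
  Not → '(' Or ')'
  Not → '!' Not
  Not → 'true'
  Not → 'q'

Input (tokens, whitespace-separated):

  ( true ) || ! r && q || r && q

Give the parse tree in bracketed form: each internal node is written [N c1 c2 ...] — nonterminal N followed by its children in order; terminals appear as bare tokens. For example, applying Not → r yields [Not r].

Or
Or || And
Or || And || And
And || And || And
Not || And || And
( Or ) || And || And
( And ) || And || And
( Not ) || And || And
( true ) || And || And
( true ) || And && Not || And
( true ) || Not && Not || And
( true ) || ! Not && Not || And
( true ) || ! r && Not || And
( true ) || ! r && q || And
( true ) || ! r && q || And && Not
( true ) || ! r && q || Not && Not
( true ) || ! r && q || r && Not
( true ) || ! r && q || r && q

[Or [Or [Or [And [Not ( [Or [And [Not true]]] )]]] || [And [And [Not ! [Not r]]] && [Not q]]] || [And [And [Not r]] && [Not q]]]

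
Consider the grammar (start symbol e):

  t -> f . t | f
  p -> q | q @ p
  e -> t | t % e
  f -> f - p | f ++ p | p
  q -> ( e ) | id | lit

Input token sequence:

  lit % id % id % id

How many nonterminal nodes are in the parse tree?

20

[e [t [f [p [q lit]]]] % [e [t [f [p [q id]]]] % [e [t [f [p [q id]]]] % [e [t [f [p [q id]]]]]]]]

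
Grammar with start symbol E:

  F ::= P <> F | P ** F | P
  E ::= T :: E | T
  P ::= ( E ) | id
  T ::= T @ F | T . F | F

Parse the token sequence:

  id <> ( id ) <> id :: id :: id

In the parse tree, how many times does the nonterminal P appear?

[E [T [F [P id] <> [F [P ( [E [T [F [P id]]]] )] <> [F [P id]]]]] :: [E [T [F [P id]]] :: [E [T [F [P id]]]]]]

6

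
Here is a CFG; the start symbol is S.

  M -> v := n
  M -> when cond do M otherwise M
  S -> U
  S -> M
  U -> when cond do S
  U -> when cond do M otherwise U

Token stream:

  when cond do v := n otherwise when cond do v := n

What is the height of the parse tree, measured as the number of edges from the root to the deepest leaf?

5

[S [U when cond do [M v := n] otherwise [U when cond do [S [M v := n]]]]]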